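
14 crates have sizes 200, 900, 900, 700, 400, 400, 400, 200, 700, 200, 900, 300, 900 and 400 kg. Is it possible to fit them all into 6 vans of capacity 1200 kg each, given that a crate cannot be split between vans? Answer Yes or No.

No

Total = 7500 kg; ⌈7500/1200⌉ = 7.
At least 7 vans are required, but only 6 are allowed.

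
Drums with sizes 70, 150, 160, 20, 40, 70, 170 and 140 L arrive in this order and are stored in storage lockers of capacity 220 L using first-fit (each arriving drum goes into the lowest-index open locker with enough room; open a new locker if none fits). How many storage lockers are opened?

  70 → locker 1 (new)  [load 70/220]
  150 → locker 1  [load 220/220]
  160 → locker 2 (new)  [load 160/220]
  20 → locker 2  [load 180/220]
  40 → locker 2  [load 220/220]
  70 → locker 3 (new)  [load 70/220]
  170 → locker 4 (new)  [load 170/220]
  140 → locker 3  [load 210/220]
4 storage lockers opened.

4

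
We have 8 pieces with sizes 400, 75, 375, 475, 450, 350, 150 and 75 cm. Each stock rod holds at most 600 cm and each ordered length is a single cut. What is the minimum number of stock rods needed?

Total = 475 + 450 + 400 + 375 + 350 + 150 + 75 + 75 = 2350 cm.
Lower bound: ⌈2350/600⌉ = 4 stock rods.
Also, 5 pieces each exceed 300 cm, and no two of those can share a stock rod, so at least 5 stock rods are needed.
A packing using 5 stock rods:
  stock rod 1: 475 + 75 = 550
  stock rod 2: 450 + 150 = 600
  stock rod 3: 400 + 75 = 475
  stock rod 4: 375 = 375
  stock rod 5: 350 = 350
This matches the lower bound, so 5 is optimal.

5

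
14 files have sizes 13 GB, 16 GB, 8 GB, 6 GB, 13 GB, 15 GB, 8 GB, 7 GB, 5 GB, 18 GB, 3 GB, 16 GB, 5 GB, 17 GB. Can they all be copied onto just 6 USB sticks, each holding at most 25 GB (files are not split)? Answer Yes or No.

Total = 150 GB; ⌈150/25⌉ = 6.
7 files each exceed half the capacity and cannot share a USB stick, forcing at least 7 USB sticks.
At least 7 USB sticks are required, but only 6 are allowed.

No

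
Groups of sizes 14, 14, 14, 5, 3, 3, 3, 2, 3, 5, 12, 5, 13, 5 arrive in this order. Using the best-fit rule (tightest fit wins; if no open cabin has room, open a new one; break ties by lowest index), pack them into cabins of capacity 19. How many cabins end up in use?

  14 → cabin 1 (new)  [load 14/19]
  14 → cabin 2 (new)  [load 14/19]
  14 → cabin 3 (new)  [load 14/19]
  5 → cabin 1  [load 19/19]
  3 → cabin 2  [load 17/19]
  3 → cabin 3  [load 17/19]
  3 → cabin 4 (new)  [load 3/19]
  2 → cabin 2  [load 19/19]
  3 → cabin 4  [load 6/19]
  5 → cabin 4  [load 11/19]
  12 → cabin 5 (new)  [load 12/19]
  5 → cabin 5  [load 17/19]
  13 → cabin 6 (new)  [load 13/19]
  5 → cabin 6  [load 18/19]
6 cabins opened.

6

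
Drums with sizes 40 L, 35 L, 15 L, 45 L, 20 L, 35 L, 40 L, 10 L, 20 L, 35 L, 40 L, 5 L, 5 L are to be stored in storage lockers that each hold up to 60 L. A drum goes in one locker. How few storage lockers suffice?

Total = 45 + 40 + 40 + 40 + 35 + 35 + 35 + 20 + 20 + 15 + 10 + 5 + 5 = 345 L.
Lower bound: ⌈345/60⌉ = 6 storage lockers.
Also, 7 drums each exceed 30 L, and no two of those can share a locker, so at least 7 storage lockers are needed.
A packing using 7 storage lockers:
  locker 1: 45 + 15 = 60
  locker 2: 40 + 20 = 60
  locker 3: 40 + 20 = 60
  locker 4: 40 + 10 + 5 + 5 = 60
  locker 5: 35 = 35
  locker 6: 35 = 35
  locker 7: 35 = 35
This matches the lower bound, so 7 is optimal.

7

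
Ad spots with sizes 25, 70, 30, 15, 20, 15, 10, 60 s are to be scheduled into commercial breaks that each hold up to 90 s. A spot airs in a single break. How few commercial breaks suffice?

Total = 70 + 60 + 30 + 25 + 20 + 15 + 15 + 10 = 245 s.
Lower bound: ⌈245/90⌉ = 3 commercial breaks.
A packing using 3 commercial breaks:
  break 1: 70 + 20 = 90
  break 2: 60 + 30 = 90
  break 3: 25 + 15 + 15 + 10 = 65
This matches the lower bound, so 3 is optimal.

3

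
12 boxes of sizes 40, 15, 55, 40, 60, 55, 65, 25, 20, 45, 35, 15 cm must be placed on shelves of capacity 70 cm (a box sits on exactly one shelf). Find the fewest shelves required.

Total = 65 + 60 + 55 + 55 + 45 + 40 + 40 + 35 + 25 + 20 + 15 + 15 = 470 cm.
Lower bound: ⌈470/70⌉ = 7 shelves.
A packing using 8 shelves:
  shelf 1: 65 = 65
  shelf 2: 60 = 60
  shelf 3: 55 + 15 = 70
  shelf 4: 55 + 15 = 70
  shelf 5: 45 + 25 = 70
  shelf 6: 40 + 20 = 60
  shelf 7: 40 = 40
  shelf 8: 35 = 35
No arrangement into 7 shelves stays within capacity, so 8 is optimal.

8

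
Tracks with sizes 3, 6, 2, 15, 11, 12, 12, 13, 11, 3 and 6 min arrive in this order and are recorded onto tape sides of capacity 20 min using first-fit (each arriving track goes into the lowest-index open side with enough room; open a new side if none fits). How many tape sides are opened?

7

  3 → side 1 (new)  [load 3/20]
  6 → side 1  [load 9/20]
  2 → side 1  [load 11/20]
  15 → side 2 (new)  [load 15/20]
  11 → side 3 (new)  [load 11/20]
  12 → side 4 (new)  [load 12/20]
  12 → side 5 (new)  [load 12/20]
  13 → side 6 (new)  [load 13/20]
  11 → side 7 (new)  [load 11/20]
  3 → side 1  [load 14/20]
  6 → side 1  [load 20/20]
7 tape sides opened.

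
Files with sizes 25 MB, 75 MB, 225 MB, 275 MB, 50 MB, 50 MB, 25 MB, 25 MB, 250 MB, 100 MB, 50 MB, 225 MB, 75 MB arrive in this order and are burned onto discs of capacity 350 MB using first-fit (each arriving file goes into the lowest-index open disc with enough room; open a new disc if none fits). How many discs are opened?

  25 → disc 1 (new)  [load 25/350]
  75 → disc 1  [load 100/350]
  225 → disc 1  [load 325/350]
  275 → disc 2 (new)  [load 275/350]
  50 → disc 2  [load 325/350]
  50 → disc 3 (new)  [load 50/350]
  25 → disc 1  [load 350/350]
  25 → disc 2  [load 350/350]
  250 → disc 3  [load 300/350]
  100 → disc 4 (new)  [load 100/350]
  50 → disc 3  [load 350/350]
  225 → disc 4  [load 325/350]
  75 → disc 5 (new)  [load 75/350]
5 discs opened.

5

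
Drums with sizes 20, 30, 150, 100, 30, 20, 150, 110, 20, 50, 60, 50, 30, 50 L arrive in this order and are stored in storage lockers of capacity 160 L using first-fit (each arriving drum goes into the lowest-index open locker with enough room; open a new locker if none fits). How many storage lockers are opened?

  20 → locker 1 (new)  [load 20/160]
  30 → locker 1  [load 50/160]
  150 → locker 2 (new)  [load 150/160]
  100 → locker 1  [load 150/160]
  30 → locker 3 (new)  [load 30/160]
  20 → locker 3  [load 50/160]
  150 → locker 4 (new)  [load 150/160]
  110 → locker 3  [load 160/160]
  20 → locker 5 (new)  [load 20/160]
  50 → locker 5  [load 70/160]
  60 → locker 5  [load 130/160]
  50 → locker 6 (new)  [load 50/160]
  30 → locker 5  [load 160/160]
  50 → locker 6  [load 100/160]
6 storage lockers opened.

6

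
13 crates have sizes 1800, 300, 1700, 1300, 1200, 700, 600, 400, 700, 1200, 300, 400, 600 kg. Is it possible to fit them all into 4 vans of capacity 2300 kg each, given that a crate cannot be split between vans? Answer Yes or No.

No

Total = 11200 kg; ⌈11200/2300⌉ = 5.
At least 5 vans are required, but only 4 are allowed.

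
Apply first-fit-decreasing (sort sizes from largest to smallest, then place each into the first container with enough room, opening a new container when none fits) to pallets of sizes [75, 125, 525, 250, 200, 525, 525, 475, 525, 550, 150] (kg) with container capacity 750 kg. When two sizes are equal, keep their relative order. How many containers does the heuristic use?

6

Sorted descending: 550, 525, 525, 525, 525, 475, 250, 200, 150, 125, 75.
  550 → container 1 (new)  [load 550/750]
  525 → container 2 (new)  [load 525/750]
  525 → container 3 (new)  [load 525/750]
  525 → container 4 (new)  [load 525/750]
  525 → container 5 (new)  [load 525/750]
  475 → container 6 (new)  [load 475/750]
  250 → container 6  [load 725/750]
  200 → container 1  [load 750/750]
  150 → container 2  [load 675/750]
  125 → container 3  [load 650/750]
  75 → container 2  [load 750/750]
6 containers opened.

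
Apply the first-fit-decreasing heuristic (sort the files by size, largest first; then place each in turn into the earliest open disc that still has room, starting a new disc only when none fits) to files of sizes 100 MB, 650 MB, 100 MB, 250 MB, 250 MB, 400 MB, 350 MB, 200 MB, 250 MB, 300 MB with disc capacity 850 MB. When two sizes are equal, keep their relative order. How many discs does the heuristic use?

4

Sorted descending: 650, 400, 350, 300, 250, 250, 250, 200, 100, 100.
  650 → disc 1 (new)  [load 650/850]
  400 → disc 2 (new)  [load 400/850]
  350 → disc 2  [load 750/850]
  300 → disc 3 (new)  [load 300/850]
  250 → disc 3  [load 550/850]
  250 → disc 3  [load 800/850]
  250 → disc 4 (new)  [load 250/850]
  200 → disc 1  [load 850/850]
  100 → disc 2  [load 850/850]
  100 → disc 4  [load 350/850]
4 discs opened.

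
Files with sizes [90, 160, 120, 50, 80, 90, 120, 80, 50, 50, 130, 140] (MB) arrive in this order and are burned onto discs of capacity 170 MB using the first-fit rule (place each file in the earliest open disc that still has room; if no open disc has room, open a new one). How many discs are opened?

  90 → disc 1 (new)  [load 90/170]
  160 → disc 2 (new)  [load 160/170]
  120 → disc 3 (new)  [load 120/170]
  50 → disc 1  [load 140/170]
  80 → disc 4 (new)  [load 80/170]
  90 → disc 4  [load 170/170]
  120 → disc 5 (new)  [load 120/170]
  80 → disc 6 (new)  [load 80/170]
  50 → disc 3  [load 170/170]
  50 → disc 5  [load 170/170]
  130 → disc 7 (new)  [load 130/170]
  140 → disc 8 (new)  [load 140/170]
8 discs opened.

8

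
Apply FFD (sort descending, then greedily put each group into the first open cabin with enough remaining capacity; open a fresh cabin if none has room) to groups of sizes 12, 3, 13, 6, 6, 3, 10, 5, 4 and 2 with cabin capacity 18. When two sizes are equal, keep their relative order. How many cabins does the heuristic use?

Sorted descending: 13, 12, 10, 6, 6, 5, 4, 3, 3, 2.
  13 → cabin 1 (new)  [load 13/18]
  12 → cabin 2 (new)  [load 12/18]
  10 → cabin 3 (new)  [load 10/18]
  6 → cabin 2  [load 18/18]
  6 → cabin 3  [load 16/18]
  5 → cabin 1  [load 18/18]
  4 → cabin 4 (new)  [load 4/18]
  3 → cabin 4  [load 7/18]
  3 → cabin 4  [load 10/18]
  2 → cabin 3  [load 18/18]
4 cabins opened.

4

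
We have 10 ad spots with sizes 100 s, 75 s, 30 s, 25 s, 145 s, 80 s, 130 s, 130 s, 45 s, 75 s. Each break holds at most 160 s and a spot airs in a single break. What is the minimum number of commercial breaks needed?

Total = 145 + 130 + 130 + 100 + 80 + 75 + 75 + 45 + 30 + 25 = 835 s.
Lower bound: ⌈835/160⌉ = 6 commercial breaks.
A packing using 6 commercial breaks:
  break 1: 145 = 145
  break 2: 130 + 30 = 160
  break 3: 130 + 25 = 155
  break 4: 100 + 45 = 145
  break 5: 80 + 75 = 155
  break 6: 75 = 75
This matches the lower bound, so 6 is optimal.

6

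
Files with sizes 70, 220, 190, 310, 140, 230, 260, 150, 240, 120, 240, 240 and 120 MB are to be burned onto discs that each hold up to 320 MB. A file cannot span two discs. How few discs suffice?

10

Total = 310 + 260 + 240 + 240 + 240 + 230 + 220 + 190 + 150 + 140 + 120 + 120 + 70 = 2530 MB.
Lower bound: ⌈2530/320⌉ = 8 discs.
A packing using 10 discs:
  disc 1: 310 = 310
  disc 2: 260 = 260
  disc 3: 240 + 70 = 310
  disc 4: 240 = 240
  disc 5: 240 = 240
  disc 6: 230 = 230
  disc 7: 220 = 220
  disc 8: 190 + 120 = 310
  disc 9: 150 + 140 = 290
  disc 10: 120 = 120
No arrangement into 9 discs stays within capacity, so 10 is optimal.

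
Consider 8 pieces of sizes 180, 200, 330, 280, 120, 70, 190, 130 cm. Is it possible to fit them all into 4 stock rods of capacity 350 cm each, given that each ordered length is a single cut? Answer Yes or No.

No

Total = 1500 cm; ⌈1500/350⌉ = 5.
At least 5 stock rods are required, but only 4 are allowed.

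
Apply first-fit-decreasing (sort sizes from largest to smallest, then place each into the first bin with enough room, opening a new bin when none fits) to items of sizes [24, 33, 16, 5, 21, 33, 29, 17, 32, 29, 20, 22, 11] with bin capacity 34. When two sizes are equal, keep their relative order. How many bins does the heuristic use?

10

Sorted descending: 33, 33, 32, 29, 29, 24, 22, 21, 20, 17, 16, 11, 5.
  33 → bin 1 (new)  [load 33/34]
  33 → bin 2 (new)  [load 33/34]
  32 → bin 3 (new)  [load 32/34]
  29 → bin 4 (new)  [load 29/34]
  29 → bin 5 (new)  [load 29/34]
  24 → bin 6 (new)  [load 24/34]
  22 → bin 7 (new)  [load 22/34]
  21 → bin 8 (new)  [load 21/34]
  20 → bin 9 (new)  [load 20/34]
  17 → bin 10 (new)  [load 17/34]
  16 → bin 10  [load 33/34]
  11 → bin 7  [load 33/34]
  5 → bin 4  [load 34/34]
10 bins opened.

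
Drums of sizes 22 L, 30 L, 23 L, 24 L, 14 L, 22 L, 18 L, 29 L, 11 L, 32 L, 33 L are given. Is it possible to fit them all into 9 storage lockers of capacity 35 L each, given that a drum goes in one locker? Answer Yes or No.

Yes

A valid assignment using 9 storage lockers:
  locker 1: 33 = 33
  locker 2: 32 = 32
  locker 3: 30 = 30
  locker 4: 29 = 29
  locker 5: 24 + 11 = 35
  locker 6: 23 = 23
  locker 7: 22 = 22
  locker 8: 22 = 22
  locker 9: 18 + 14 = 32
Every load is within 35 L, so 9 storage lockers suffice.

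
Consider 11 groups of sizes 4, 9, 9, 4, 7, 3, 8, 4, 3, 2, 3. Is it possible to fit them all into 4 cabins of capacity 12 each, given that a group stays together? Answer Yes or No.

No

Total = 56; ⌈56/12⌉ = 5.
At least 5 cabins are required, but only 4 are allowed.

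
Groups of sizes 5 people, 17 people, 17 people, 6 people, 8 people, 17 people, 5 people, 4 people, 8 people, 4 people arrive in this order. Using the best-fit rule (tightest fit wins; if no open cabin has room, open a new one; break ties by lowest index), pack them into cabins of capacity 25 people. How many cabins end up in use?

4

  5 → cabin 1 (new)  [load 5/25]
  17 → cabin 1  [load 22/25]
  17 → cabin 2 (new)  [load 17/25]
  6 → cabin 2  [load 23/25]
  8 → cabin 3 (new)  [load 8/25]
  17 → cabin 3  [load 25/25]
  5 → cabin 4 (new)  [load 5/25]
  4 → cabin 4  [load 9/25]
  8 → cabin 4  [load 17/25]
  4 → cabin 4  [load 21/25]
4 cabins opened.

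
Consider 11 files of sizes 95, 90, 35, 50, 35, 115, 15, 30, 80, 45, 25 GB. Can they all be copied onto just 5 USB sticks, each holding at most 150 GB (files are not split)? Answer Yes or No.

A valid assignment using 5 USB sticks:
  USB stick 1: 115 + 35 = 150
  USB stick 2: 95 + 50 = 145
  USB stick 3: 90 + 45 + 15 = 150
  USB stick 4: 80 + 35 + 30 = 145
  USB stick 5: 25 = 25
Every load is within 150 GB, so 5 USB sticks suffice.

Yes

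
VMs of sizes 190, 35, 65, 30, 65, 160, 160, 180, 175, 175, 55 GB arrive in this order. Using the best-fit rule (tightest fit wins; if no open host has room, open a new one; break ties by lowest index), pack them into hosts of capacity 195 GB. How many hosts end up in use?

  190 → host 1 (new)  [load 190/195]
  35 → host 2 (new)  [load 35/195]
  65 → host 2  [load 100/195]
  30 → host 2  [load 130/195]
  65 → host 2  [load 195/195]
  160 → host 3 (new)  [load 160/195]
  160 → host 4 (new)  [load 160/195]
  180 → host 5 (new)  [load 180/195]
  175 → host 6 (new)  [load 175/195]
  175 → host 7 (new)  [load 175/195]
  55 → host 8 (new)  [load 55/195]
8 hosts opened.

8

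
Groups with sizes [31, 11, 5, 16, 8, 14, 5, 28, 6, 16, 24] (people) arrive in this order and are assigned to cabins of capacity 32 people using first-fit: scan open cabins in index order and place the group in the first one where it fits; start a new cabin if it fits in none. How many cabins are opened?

6

  31 → cabin 1 (new)  [load 31/32]
  11 → cabin 2 (new)  [load 11/32]
  5 → cabin 2  [load 16/32]
  16 → cabin 2  [load 32/32]
  8 → cabin 3 (new)  [load 8/32]
  14 → cabin 3  [load 22/32]
  5 → cabin 3  [load 27/32]
  28 → cabin 4 (new)  [load 28/32]
  6 → cabin 5 (new)  [load 6/32]
  16 → cabin 5  [load 22/32]
  24 → cabin 6 (new)  [load 24/32]
6 cabins opened.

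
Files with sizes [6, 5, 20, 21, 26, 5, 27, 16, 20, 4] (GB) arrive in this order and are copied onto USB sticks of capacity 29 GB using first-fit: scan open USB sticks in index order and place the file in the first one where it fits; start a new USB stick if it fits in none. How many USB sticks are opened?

7

  6 → USB stick 1 (new)  [load 6/29]
  5 → USB stick 1  [load 11/29]
  20 → USB stick 2 (new)  [load 20/29]
  21 → USB stick 3 (new)  [load 21/29]
  26 → USB stick 4 (new)  [load 26/29]
  5 → USB stick 1  [load 16/29]
  27 → USB stick 5 (new)  [load 27/29]
  16 → USB stick 6 (new)  [load 16/29]
  20 → USB stick 7 (new)  [load 20/29]
  4 → USB stick 1  [load 20/29]
7 USB sticks opened.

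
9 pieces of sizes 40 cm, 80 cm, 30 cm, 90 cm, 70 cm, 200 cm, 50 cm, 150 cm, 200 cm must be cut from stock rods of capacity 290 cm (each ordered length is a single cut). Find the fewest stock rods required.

Total = 200 + 200 + 150 + 90 + 80 + 70 + 50 + 40 + 30 = 910 cm.
Lower bound: ⌈910/290⌉ = 4 stock rods.
A packing using 4 stock rods:
  stock rod 1: 200 + 90 = 290
  stock rod 2: 200 + 80 = 280
  stock rod 3: 150 + 70 + 50 = 270
  stock rod 4: 40 + 30 = 70
This matches the lower bound, so 4 is optimal.

4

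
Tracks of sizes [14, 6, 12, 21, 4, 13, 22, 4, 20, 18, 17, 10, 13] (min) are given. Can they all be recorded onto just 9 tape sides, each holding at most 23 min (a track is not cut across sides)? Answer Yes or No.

A valid assignment using 9 tape sides:
  side 1: 22 = 22
  side 2: 21 = 21
  side 3: 20 = 20
  side 4: 18 + 4 = 22
  side 5: 17 + 6 = 23
  side 6: 14 + 4 = 18
  side 7: 13 + 10 = 23
  side 8: 13 = 13
  side 9: 12 = 12
Every load is within 23 min, so 9 tape sides suffice.

Yes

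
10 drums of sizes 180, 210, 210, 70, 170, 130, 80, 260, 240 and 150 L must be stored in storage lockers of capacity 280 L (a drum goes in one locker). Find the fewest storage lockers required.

7

Total = 260 + 240 + 210 + 210 + 180 + 170 + 150 + 130 + 80 + 70 = 1700 L.
Lower bound: ⌈1700/280⌉ = 7 storage lockers.
A packing using 7 storage lockers:
  locker 1: 260 = 260
  locker 2: 240 = 240
  locker 3: 210 + 70 = 280
  locker 4: 210 = 210
  locker 5: 180 + 80 = 260
  locker 6: 170 = 170
  locker 7: 150 + 130 = 280
This matches the lower bound, so 7 is optimal.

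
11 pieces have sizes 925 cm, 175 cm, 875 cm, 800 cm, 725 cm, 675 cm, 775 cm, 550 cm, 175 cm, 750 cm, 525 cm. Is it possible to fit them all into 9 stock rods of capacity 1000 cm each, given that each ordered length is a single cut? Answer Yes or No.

A valid assignment using 9 stock rods:
  stock rod 1: 925 = 925
  stock rod 2: 875 = 875
  stock rod 3: 800 + 175 = 975
  stock rod 4: 775 + 175 = 950
  stock rod 5: 750 = 750
  stock rod 6: 725 = 725
  stock rod 7: 675 = 675
  stock rod 8: 550 = 550
  stock rod 9: 525 = 525
Every load is within 1000 cm, so 9 stock rods suffice.

Yes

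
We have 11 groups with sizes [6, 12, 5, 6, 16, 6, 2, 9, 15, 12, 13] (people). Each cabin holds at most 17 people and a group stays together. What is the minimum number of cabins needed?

Total = 16 + 15 + 13 + 12 + 12 + 9 + 6 + 6 + 6 + 5 + 2 = 102 people.
Lower bound: ⌈102/17⌉ = 6 cabins.
A packing using 7 cabins:
  cabin 1: 16 = 16
  cabin 2: 15 + 2 = 17
  cabin 3: 13 = 13
  cabin 4: 12 + 5 = 17
  cabin 5: 12 = 12
  cabin 6: 9 + 6 = 15
  cabin 7: 6 + 6 = 12
No arrangement into 6 cabins stays within capacity, so 7 is optimal.

7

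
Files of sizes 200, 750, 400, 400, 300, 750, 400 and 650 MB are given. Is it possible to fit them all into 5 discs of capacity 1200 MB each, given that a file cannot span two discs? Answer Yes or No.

Yes

A valid assignment using 4 discs:
  disc 1: 750 + 400 = 1150
  disc 2: 750 + 400 = 1150
  disc 3: 650 + 400 = 1050
  disc 4: 300 + 200 = 500
That uses only 4 ≤ 5, so 5 discs are enough.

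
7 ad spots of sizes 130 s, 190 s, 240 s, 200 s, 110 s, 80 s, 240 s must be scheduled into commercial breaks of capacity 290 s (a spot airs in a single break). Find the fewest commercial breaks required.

Total = 240 + 240 + 200 + 190 + 130 + 110 + 80 = 1190 s.
Lower bound: ⌈1190/290⌉ = 5 commercial breaks.
A packing using 5 commercial breaks:
  break 1: 240 = 240
  break 2: 240 = 240
  break 3: 200 + 80 = 280
  break 4: 190 = 190
  break 5: 130 + 110 = 240
This matches the lower bound, so 5 is optimal.

5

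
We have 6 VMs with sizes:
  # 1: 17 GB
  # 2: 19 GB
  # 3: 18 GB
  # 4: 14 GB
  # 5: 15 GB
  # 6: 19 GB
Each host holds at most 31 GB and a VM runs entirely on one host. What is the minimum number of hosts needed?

Total = 19 + 19 + 18 + 17 + 15 + 14 = 102 GB.
Lower bound: ⌈102/31⌉ = 4 hosts.
A packing using 5 hosts:
  host 1: 19 = 19
  host 2: 19 = 19
  host 3: 18 = 18
  host 4: 17 + 14 = 31
  host 5: 15 = 15
No arrangement into 4 hosts stays within capacity, so 5 is optimal.

5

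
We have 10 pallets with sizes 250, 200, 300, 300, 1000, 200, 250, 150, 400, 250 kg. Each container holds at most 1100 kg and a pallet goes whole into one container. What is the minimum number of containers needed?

Total = 1000 + 400 + 300 + 300 + 250 + 250 + 250 + 200 + 200 + 150 = 3300 kg.
Lower bound: ⌈3300/1100⌉ = 3 containers.
A packing using 4 containers:
  container 1: 1000 = 1000
  container 2: 400 + 300 + 300 = 1000
  container 3: 250 + 250 + 250 + 200 + 150 = 1100
  container 4: 200 = 200
No arrangement into 3 containers stays within capacity, so 4 is optimal.

4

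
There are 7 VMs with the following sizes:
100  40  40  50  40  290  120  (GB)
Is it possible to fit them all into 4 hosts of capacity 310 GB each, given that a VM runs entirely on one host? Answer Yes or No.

A valid assignment using 3 hosts:
  host 1: 290 = 290
  host 2: 120 + 100 + 50 + 40 = 310
  host 3: 40 + 40 = 80
That uses only 3 ≤ 4, so 4 hosts are enough.

Yes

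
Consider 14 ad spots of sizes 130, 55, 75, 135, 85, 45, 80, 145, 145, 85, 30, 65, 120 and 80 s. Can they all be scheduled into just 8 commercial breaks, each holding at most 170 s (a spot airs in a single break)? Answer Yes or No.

No

Total = 1275 s; ⌈1275/170⌉ = 8.
The bound of 8 does not rule out 8, but exhaustive search shows no assignment into 8 commercial breaks of capacity 170 s exists — the minimum is 9.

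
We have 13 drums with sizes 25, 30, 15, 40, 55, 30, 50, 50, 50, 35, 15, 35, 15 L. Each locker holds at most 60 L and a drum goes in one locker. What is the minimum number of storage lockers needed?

9

Total = 55 + 50 + 50 + 50 + 40 + 35 + 35 + 30 + 30 + 25 + 15 + 15 + 15 = 445 L.
Lower bound: ⌈445/60⌉ = 8 storage lockers.
A packing using 9 storage lockers:
  locker 1: 55 = 55
  locker 2: 50 = 50
  locker 3: 50 = 50
  locker 4: 50 = 50
  locker 5: 40 + 15 = 55
  locker 6: 35 + 25 = 60
  locker 7: 35 + 15 = 50
  locker 8: 30 + 30 = 60
  locker 9: 15 = 15
No arrangement into 8 storage lockers stays within capacity, so 9 is optimal.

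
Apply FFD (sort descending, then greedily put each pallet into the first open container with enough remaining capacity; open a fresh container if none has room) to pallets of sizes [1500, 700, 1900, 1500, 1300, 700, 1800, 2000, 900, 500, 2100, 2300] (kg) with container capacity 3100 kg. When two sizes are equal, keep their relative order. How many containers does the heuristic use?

Sorted descending: 2300, 2100, 2000, 1900, 1800, 1500, 1500, 1300, 900, 700, 700, 500.
  2300 → container 1 (new)  [load 2300/3100]
  2100 → container 2 (new)  [load 2100/3100]
  2000 → container 3 (new)  [load 2000/3100]
  1900 → container 4 (new)  [load 1900/3100]
  1800 → container 5 (new)  [load 1800/3100]
  1500 → container 6 (new)  [load 1500/3100]
  1500 → container 6  [load 3000/3100]
  1300 → container 5  [load 3100/3100]
  900 → container 2  [load 3000/3100]
  700 → container 1  [load 3000/3100]
  700 → container 3  [load 2700/3100]
  500 → container 4  [load 2400/3100]
6 containers opened.

6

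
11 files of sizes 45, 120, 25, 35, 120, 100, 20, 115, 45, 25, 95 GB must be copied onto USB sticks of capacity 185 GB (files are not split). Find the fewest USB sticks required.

Total = 120 + 120 + 115 + 100 + 95 + 45 + 45 + 35 + 25 + 25 + 20 = 745 GB.
Lower bound: ⌈745/185⌉ = 5 USB sticks.
A packing using 5 USB sticks:
  USB stick 1: 120 + 45 + 20 = 185
  USB stick 2: 120 + 45 = 165
  USB stick 3: 115 + 35 + 25 = 175
  USB stick 4: 100 + 25 = 125
  USB stick 5: 95 = 95
This matches the lower bound, so 5 is optimal.

5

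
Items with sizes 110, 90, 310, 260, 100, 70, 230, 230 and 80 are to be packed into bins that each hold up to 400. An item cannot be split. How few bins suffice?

Total = 310 + 260 + 230 + 230 + 110 + 100 + 90 + 80 + 70 = 1480.
Lower bound: ⌈1480/400⌉ = 4 bins.
A packing using 4 bins:
  bin 1: 310 + 90 = 400
  bin 2: 260 + 110 = 370
  bin 3: 230 + 100 + 70 = 400
  bin 4: 230 + 80 = 310
This matches the lower bound, so 4 is optimal.

4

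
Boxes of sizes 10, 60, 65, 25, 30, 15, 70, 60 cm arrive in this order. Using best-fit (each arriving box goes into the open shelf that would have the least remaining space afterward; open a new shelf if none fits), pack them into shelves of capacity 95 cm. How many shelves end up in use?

4

  10 → shelf 1 (new)  [load 10/95]
  60 → shelf 1  [load 70/95]
  65 → shelf 2 (new)  [load 65/95]
  25 → shelf 1  [load 95/95]
  30 → shelf 2  [load 95/95]
  15 → shelf 3 (new)  [load 15/95]
  70 → shelf 3  [load 85/95]
  60 → shelf 4 (new)  [load 60/95]
4 shelves opened.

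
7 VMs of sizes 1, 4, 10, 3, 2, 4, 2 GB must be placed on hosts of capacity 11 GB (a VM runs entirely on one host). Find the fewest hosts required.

3

Total = 10 + 4 + 4 + 3 + 2 + 2 + 1 = 26 GB.
Lower bound: ⌈26/11⌉ = 3 hosts.
A packing using 3 hosts:
  host 1: 10 + 1 = 11
  host 2: 4 + 4 + 3 = 11
  host 3: 2 + 2 = 4
This matches the lower bound, so 3 is optimal.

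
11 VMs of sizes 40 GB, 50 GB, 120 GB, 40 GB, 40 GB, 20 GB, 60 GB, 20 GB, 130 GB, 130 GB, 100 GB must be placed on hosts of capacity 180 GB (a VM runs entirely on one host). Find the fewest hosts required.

Total = 130 + 130 + 120 + 100 + 60 + 50 + 40 + 40 + 40 + 20 + 20 = 750 GB.
Lower bound: ⌈750/180⌉ = 5 hosts.
A packing using 5 hosts:
  host 1: 130 + 50 = 180
  host 2: 130 + 40 = 170
  host 3: 120 + 60 = 180
  host 4: 100 + 40 + 40 = 180
  host 5: 20 + 20 = 40
This matches the lower bound, so 5 is optimal.

5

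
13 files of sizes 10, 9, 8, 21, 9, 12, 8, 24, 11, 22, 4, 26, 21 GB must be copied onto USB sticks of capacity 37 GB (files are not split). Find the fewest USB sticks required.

6

Total = 26 + 24 + 22 + 21 + 21 + 12 + 11 + 10 + 9 + 9 + 8 + 8 + 4 = 185 GB.
Lower bound: ⌈185/37⌉ = 5 USB sticks.
A packing using 6 USB sticks:
  USB stick 1: 26 + 11 = 37
  USB stick 2: 24 + 12 = 36
  USB stick 3: 22 + 10 + 4 = 36
  USB stick 4: 21 + 9 = 30
  USB stick 5: 21 + 9 = 30
  USB stick 6: 8 + 8 = 16
No arrangement into 5 USB sticks stays within capacity, so 6 is optimal.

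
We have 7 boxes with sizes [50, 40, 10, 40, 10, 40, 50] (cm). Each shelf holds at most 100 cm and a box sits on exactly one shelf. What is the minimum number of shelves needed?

Total = 50 + 50 + 40 + 40 + 40 + 10 + 10 = 240 cm.
Lower bound: ⌈240/100⌉ = 3 shelves.
A packing using 3 shelves:
  shelf 1: 50 + 50 = 100
  shelf 2: 40 + 40 + 10 + 10 = 100
  shelf 3: 40 = 40
This matches the lower bound, so 3 is optimal.

3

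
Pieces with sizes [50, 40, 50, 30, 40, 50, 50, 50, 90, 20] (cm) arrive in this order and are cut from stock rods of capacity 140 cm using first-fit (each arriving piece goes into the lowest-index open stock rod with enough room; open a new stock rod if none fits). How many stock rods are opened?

4

  50 → stock rod 1 (new)  [load 50/140]
  40 → stock rod 1  [load 90/140]
  50 → stock rod 1  [load 140/140]
  30 → stock rod 2 (new)  [load 30/140]
  40 → stock rod 2  [load 70/140]
  50 → stock rod 2  [load 120/140]
  50 → stock rod 3 (new)  [load 50/140]
  50 → stock rod 3  [load 100/140]
  90 → stock rod 4 (new)  [load 90/140]
  20 → stock rod 2  [load 140/140]
4 stock rods opened.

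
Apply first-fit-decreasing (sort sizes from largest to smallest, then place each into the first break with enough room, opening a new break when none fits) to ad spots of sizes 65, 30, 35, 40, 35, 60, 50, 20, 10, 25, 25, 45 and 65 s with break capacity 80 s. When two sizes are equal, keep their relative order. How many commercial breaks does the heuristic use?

Sorted descending: 65, 65, 60, 50, 45, 40, 35, 35, 30, 25, 25, 20, 10.
  65 → break 1 (new)  [load 65/80]
  65 → break 2 (new)  [load 65/80]
  60 → break 3 (new)  [load 60/80]
  50 → break 4 (new)  [load 50/80]
  45 → break 5 (new)  [load 45/80]
  40 → break 6 (new)  [load 40/80]
  35 → break 5  [load 80/80]
  35 → break 6  [load 75/80]
  30 → break 4  [load 80/80]
  25 → break 7 (new)  [load 25/80]
  25 → break 7  [load 50/80]
  20 → break 3  [load 80/80]
  10 → break 1  [load 75/80]
7 commercial breaks opened.

7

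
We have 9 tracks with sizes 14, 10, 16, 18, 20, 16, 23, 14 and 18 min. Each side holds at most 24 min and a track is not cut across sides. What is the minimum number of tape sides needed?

8

Total = 23 + 20 + 18 + 18 + 16 + 16 + 14 + 14 + 10 = 149 min.
Lower bound: ⌈149/24⌉ = 7 tape sides.
Also, 8 tracks each exceed 12 min, and no two of those can share a side, so at least 8 tape sides are needed.
A packing using 8 tape sides:
  side 1: 23 = 23
  side 2: 20 = 20
  side 3: 18 = 18
  side 4: 18 = 18
  side 5: 16 = 16
  side 6: 16 = 16
  side 7: 14 + 10 = 24
  side 8: 14 = 14
This matches the lower bound, so 8 is optimal.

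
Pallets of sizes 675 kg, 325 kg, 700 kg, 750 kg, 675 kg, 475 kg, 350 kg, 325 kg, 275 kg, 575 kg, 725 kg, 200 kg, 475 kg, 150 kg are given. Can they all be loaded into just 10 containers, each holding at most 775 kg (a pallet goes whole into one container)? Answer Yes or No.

A valid assignment using 10 containers:
  container 1: 750 = 750
  container 2: 725 = 725
  container 3: 700 = 700
  container 4: 675 = 675
  container 5: 675 = 675
  container 6: 575 + 200 = 775
  container 7: 475 + 275 = 750
  container 8: 475 + 150 = 625
  container 9: 350 + 325 = 675
  container 10: 325 = 325
Every load is within 775 kg, so 10 containers suffice.

Yes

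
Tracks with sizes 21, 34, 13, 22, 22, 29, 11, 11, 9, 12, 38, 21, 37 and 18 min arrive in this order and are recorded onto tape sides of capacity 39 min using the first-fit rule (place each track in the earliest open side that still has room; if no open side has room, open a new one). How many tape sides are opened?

9

  21 → side 1 (new)  [load 21/39]
  34 → side 2 (new)  [load 34/39]
  13 → side 1  [load 34/39]
  22 → side 3 (new)  [load 22/39]
  22 → side 4 (new)  [load 22/39]
  29 → side 5 (new)  [load 29/39]
  11 → side 3  [load 33/39]
  11 → side 4  [load 33/39]
  9 → side 5  [load 38/39]
  12 → side 6 (new)  [load 12/39]
  38 → side 7 (new)  [load 38/39]
  21 → side 6  [load 33/39]
  37 → side 8 (new)  [load 37/39]
  18 → side 9 (new)  [load 18/39]
9 tape sides opened.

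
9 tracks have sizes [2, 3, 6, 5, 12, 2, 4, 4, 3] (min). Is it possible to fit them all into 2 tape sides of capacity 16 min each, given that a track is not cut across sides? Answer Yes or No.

No

Total = 41 min; ⌈41/16⌉ = 3.
At least 3 tape sides are required, but only 2 are allowed.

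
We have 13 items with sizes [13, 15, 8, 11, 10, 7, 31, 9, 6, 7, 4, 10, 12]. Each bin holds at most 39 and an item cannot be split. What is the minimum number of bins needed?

Total = 31 + 15 + 13 + 12 + 11 + 10 + 10 + 9 + 8 + 7 + 7 + 6 + 4 = 143.
Lower bound: ⌈143/39⌉ = 4 bins.
A packing using 4 bins:
  bin 1: 31 + 8 = 39
  bin 2: 15 + 13 + 11 = 39
  bin 3: 12 + 10 + 10 + 7 = 39
  bin 4: 9 + 7 + 6 + 4 = 26
This matches the lower bound, so 4 is optimal.

4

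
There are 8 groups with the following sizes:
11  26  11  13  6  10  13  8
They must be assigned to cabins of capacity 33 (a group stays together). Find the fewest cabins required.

Total = 26 + 13 + 13 + 11 + 11 + 10 + 8 + 6 = 98.
Lower bound: ⌈98/33⌉ = 3 cabins.
A packing using 4 cabins:
  cabin 1: 26 + 6 = 32
  cabin 2: 13 + 13 = 26
  cabin 3: 11 + 11 + 10 = 32
  cabin 4: 8 = 8
No arrangement into 3 cabins stays within capacity, so 4 is optimal.

4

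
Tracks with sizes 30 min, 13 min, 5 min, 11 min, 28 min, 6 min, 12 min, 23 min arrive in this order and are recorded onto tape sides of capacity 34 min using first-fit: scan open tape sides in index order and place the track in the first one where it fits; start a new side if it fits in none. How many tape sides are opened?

5

  30 → side 1 (new)  [load 30/34]
  13 → side 2 (new)  [load 13/34]
  5 → side 2  [load 18/34]
  11 → side 2  [load 29/34]
  28 → side 3 (new)  [load 28/34]
  6 → side 3  [load 34/34]
  12 → side 4 (new)  [load 12/34]
  23 → side 5 (new)  [load 23/34]
5 tape sides opened.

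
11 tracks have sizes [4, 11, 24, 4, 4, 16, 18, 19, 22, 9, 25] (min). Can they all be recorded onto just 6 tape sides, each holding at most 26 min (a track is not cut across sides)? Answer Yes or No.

Total = 156 min; ⌈156/26⌉ = 6.
The bound of 6 does not rule out 6, but exhaustive search shows no assignment into 6 tape sides of capacity 26 min exists — the minimum is 7.

No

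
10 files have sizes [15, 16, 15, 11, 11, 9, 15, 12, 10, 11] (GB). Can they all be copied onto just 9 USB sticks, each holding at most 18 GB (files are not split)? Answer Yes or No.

No

Total = 125 GB; ⌈125/18⌉ = 7.
9 files each exceed half the capacity and cannot share a USB stick, forcing at least 9 USB sticks.
The bound of 9 does not rule out 9, but exhaustive search shows no assignment into 9 USB sticks of capacity 18 GB exists — the minimum is 10.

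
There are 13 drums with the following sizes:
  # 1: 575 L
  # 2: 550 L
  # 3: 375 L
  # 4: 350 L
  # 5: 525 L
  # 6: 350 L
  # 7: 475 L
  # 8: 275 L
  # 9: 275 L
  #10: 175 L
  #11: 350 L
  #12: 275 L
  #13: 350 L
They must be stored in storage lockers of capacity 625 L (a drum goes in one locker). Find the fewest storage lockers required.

9

Total = 575 + 550 + 525 + 475 + 375 + 350 + 350 + 350 + 350 + 275 + 275 + 275 + 175 = 4900 L.
Lower bound: ⌈4900/625⌉ = 8 storage lockers.
Also, 9 drums each exceed 625/2 L, and no two of those can share a locker, so at least 9 storage lockers are needed.
A packing using 9 storage lockers:
  locker 1: 575 = 575
  locker 2: 550 = 550
  locker 3: 525 = 525
  locker 4: 475 = 475
  locker 5: 375 + 175 = 550
  locker 6: 350 + 275 = 625
  locker 7: 350 + 275 = 625
  locker 8: 350 + 275 = 625
  locker 9: 350 = 350
This matches the lower bound, so 9 is optimal.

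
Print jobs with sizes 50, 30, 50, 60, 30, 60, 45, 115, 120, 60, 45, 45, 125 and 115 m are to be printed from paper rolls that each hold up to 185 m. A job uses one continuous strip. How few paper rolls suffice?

Total = 125 + 120 + 115 + 115 + 60 + 60 + 60 + 50 + 50 + 45 + 45 + 45 + 30 + 30 = 950 m.
Lower bound: ⌈950/185⌉ = 6 paper rolls.
A packing using 6 paper rolls:
  roll 1: 125 + 60 = 185
  roll 2: 120 + 60 = 180
  roll 3: 115 + 60 = 175
  roll 4: 115 + 50 = 165
  roll 5: 50 + 45 + 45 + 45 = 185
  roll 6: 30 + 30 = 60
This matches the lower bound, so 6 is optimal.

6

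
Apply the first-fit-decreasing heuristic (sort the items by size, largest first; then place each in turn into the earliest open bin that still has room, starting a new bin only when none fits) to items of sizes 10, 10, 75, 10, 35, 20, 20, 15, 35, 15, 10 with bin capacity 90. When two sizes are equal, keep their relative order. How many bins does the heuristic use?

3

Sorted descending: 75, 35, 35, 20, 20, 15, 15, 10, 10, 10, 10.
  75 → bin 1 (new)  [load 75/90]
  35 → bin 2 (new)  [load 35/90]
  35 → bin 2  [load 70/90]
  20 → bin 2  [load 90/90]
  20 → bin 3 (new)  [load 20/90]
  15 → bin 1  [load 90/90]
  15 → bin 3  [load 35/90]
  10 → bin 3  [load 45/90]
  10 → bin 3  [load 55/90]
  10 → bin 3  [load 65/90]
  10 → bin 3  [load 75/90]
3 bins opened.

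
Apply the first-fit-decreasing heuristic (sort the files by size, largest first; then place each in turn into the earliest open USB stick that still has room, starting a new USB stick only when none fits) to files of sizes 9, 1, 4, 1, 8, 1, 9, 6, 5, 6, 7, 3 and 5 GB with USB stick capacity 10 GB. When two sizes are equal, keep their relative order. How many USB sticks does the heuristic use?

7

Sorted descending: 9, 9, 8, 7, 6, 6, 5, 5, 4, 3, 1, 1, 1.
  9 → USB stick 1 (new)  [load 9/10]
  9 → USB stick 2 (new)  [load 9/10]
  8 → USB stick 3 (new)  [load 8/10]
  7 → USB stick 4 (new)  [load 7/10]
  6 → USB stick 5 (new)  [load 6/10]
  6 → USB stick 6 (new)  [load 6/10]
  5 → USB stick 7 (new)  [load 5/10]
  5 → USB stick 7  [load 10/10]
  4 → USB stick 5  [load 10/10]
  3 → USB stick 4  [load 10/10]
  1 → USB stick 1  [load 10/10]
  1 → USB stick 2  [load 10/10]
  1 → USB stick 3  [load 9/10]
7 USB sticks opened.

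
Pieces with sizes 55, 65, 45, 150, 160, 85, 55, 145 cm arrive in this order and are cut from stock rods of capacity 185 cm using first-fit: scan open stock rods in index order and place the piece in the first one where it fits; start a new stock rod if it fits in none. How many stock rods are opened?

  55 → stock rod 1 (new)  [load 55/185]
  65 → stock rod 1  [load 120/185]
  45 → stock rod 1  [load 165/185]
  150 → stock rod 2 (new)  [load 150/185]
  160 → stock rod 3 (new)  [load 160/185]
  85 → stock rod 4 (new)  [load 85/185]
  55 → stock rod 4  [load 140/185]
  145 → stock rod 5 (new)  [load 145/185]
5 stock rods opened.

5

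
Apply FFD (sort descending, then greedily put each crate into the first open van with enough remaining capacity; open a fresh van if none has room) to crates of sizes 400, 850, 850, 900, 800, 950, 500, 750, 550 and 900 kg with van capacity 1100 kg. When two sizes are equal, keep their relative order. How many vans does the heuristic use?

9

Sorted descending: 950, 900, 900, 850, 850, 800, 750, 550, 500, 400.
  950 → van 1 (new)  [load 950/1100]
  900 → van 2 (new)  [load 900/1100]
  900 → van 3 (new)  [load 900/1100]
  850 → van 4 (new)  [load 850/1100]
  850 → van 5 (new)  [load 850/1100]
  800 → van 6 (new)  [load 800/1100]
  750 → van 7 (new)  [load 750/1100]
  550 → van 8 (new)  [load 550/1100]
  500 → van 8  [load 1050/1100]
  400 → van 9 (new)  [load 400/1100]
9 vans opened.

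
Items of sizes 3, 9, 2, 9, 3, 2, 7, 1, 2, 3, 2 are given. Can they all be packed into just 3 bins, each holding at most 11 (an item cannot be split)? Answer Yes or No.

No

Total = 43; ⌈43/11⌉ = 4.
At least 4 bins are required, but only 3 are allowed.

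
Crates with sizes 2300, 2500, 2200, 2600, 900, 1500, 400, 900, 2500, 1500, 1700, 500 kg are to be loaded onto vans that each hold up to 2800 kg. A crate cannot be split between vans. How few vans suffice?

8

Total = 2600 + 2500 + 2500 + 2300 + 2200 + 1700 + 1500 + 1500 + 900 + 900 + 500 + 400 = 19500 kg.
Lower bound: ⌈19500/2800⌉ = 7 vans.
Also, 8 crates each exceed 1400 kg, and no two of those can share a van, so at least 8 vans are needed.
A packing using 8 vans:
  van 1: 2600 = 2600
  van 2: 2500 = 2500
  van 3: 2500 = 2500
  van 4: 2300 + 500 = 2800
  van 5: 2200 + 400 = 2600
  van 6: 1700 + 900 = 2600
  van 7: 1500 + 900 = 2400
  van 8: 1500 = 1500
This matches the lower bound, so 8 is optimal.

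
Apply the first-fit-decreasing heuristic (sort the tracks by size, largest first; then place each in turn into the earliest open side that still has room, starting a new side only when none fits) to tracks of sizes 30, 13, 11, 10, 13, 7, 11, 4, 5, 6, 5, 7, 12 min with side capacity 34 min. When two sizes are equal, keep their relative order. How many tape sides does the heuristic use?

4

Sorted descending: 30, 13, 13, 12, 11, 11, 10, 7, 7, 6, 5, 5, 4.
  30 → side 1 (new)  [load 30/34]
  13 → side 2 (new)  [load 13/34]
  13 → side 2  [load 26/34]
  12 → side 3 (new)  [load 12/34]
  11 → side 3  [load 23/34]
  11 → side 3  [load 34/34]
  10 → side 4 (new)  [load 10/34]
  7 → side 2  [load 33/34]
  7 → side 4  [load 17/34]
  6 → side 4  [load 23/34]
  5 → side 4  [load 28/34]
  5 → side 4  [load 33/34]
  4 → side 1  [load 34/34]
4 tape sides opened.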